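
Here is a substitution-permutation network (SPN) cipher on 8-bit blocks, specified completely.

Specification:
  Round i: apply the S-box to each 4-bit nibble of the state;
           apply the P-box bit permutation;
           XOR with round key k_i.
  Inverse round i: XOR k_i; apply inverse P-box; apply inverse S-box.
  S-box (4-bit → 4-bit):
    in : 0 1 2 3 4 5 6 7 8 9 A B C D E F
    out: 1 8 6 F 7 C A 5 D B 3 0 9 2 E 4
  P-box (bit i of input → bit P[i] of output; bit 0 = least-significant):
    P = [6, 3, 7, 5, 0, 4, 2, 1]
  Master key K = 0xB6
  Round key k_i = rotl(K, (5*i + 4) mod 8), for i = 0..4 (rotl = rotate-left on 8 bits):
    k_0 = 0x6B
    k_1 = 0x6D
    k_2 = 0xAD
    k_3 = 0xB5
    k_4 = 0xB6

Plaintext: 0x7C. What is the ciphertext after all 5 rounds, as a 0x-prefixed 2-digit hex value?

s_0 = plaintext = 0x7C
s_1 = Round(s_0, k_0) = 0x0E
s_2 = Round(s_1, k_1) = 0xC4
s_3 = Round(s_2, k_2) = 0x66
s_4 = Round(s_3, k_3) = 0x8F
s_5 = Round(s_4, k_4) = 0x31

0x31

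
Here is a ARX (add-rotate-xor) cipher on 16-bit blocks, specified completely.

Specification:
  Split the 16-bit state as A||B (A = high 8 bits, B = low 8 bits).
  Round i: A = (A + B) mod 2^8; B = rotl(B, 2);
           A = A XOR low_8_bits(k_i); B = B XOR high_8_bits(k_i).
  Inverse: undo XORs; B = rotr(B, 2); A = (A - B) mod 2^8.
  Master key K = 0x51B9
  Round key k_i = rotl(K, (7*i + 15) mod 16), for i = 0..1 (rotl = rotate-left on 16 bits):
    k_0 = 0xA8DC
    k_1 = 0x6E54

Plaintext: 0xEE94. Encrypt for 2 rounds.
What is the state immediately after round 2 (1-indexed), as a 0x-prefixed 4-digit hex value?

s_0 = plaintext = 0xEE94
s_1 = Round(s_0, k_0) = 0x5EFA
s_2 = Round(s_1, k_1) = 0x0C85

0x0C85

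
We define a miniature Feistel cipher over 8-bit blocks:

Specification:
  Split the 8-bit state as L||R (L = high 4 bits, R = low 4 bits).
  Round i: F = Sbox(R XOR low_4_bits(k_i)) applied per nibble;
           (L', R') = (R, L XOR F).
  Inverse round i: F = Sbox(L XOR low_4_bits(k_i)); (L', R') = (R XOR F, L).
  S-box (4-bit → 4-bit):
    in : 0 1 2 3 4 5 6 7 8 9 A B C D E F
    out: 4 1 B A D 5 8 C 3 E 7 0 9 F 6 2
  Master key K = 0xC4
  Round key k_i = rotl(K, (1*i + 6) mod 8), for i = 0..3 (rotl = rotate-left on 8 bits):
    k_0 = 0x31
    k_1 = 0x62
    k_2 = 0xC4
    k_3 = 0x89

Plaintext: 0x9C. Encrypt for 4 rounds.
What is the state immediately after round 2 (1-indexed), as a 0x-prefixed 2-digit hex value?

0x61

s_0 = plaintext = 0x9C
s_1 = Round(s_0, k_0) = 0xC6
s_2 = Round(s_1, k_1) = 0x61
s_3 = Round(s_2, k_2) = 0x13
s_4 = Round(s_3, k_3) = 0x36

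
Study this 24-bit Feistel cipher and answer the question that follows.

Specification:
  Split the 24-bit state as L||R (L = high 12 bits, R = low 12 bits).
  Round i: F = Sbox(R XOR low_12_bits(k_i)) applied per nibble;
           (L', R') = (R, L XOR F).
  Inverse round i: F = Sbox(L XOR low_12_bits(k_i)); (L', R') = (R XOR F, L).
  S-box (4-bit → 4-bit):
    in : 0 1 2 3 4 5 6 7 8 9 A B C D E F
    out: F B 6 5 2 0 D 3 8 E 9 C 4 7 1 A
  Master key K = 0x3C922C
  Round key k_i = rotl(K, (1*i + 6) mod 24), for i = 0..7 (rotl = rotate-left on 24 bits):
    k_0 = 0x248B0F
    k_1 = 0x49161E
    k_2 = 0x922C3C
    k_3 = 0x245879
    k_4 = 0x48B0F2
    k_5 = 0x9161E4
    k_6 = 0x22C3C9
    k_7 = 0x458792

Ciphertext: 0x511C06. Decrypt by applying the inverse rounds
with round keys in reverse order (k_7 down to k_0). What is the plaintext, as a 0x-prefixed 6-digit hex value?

s_0 = ciphertext = 0x511C06
s_1 = InvRound(s_0, k_7) = 0xA83511
s_2 = InvRound(s_1, k_6) = 0xB38A83
s_3 = InvRound(s_2, k_5) = 0x3F7B38
s_4 = InvRound(s_3, k_4) = 0xEC83F7
s_5 = InvRound(s_4, k_3) = 0xE3CEC8
s_6 = InvRound(s_5, k_2) = 0x837E3C
s_7 = InvRound(s_6, k_1) = 0xF52837
s_8 = InvRound(s_7, k_0) = 0xA30F52

0xA30F52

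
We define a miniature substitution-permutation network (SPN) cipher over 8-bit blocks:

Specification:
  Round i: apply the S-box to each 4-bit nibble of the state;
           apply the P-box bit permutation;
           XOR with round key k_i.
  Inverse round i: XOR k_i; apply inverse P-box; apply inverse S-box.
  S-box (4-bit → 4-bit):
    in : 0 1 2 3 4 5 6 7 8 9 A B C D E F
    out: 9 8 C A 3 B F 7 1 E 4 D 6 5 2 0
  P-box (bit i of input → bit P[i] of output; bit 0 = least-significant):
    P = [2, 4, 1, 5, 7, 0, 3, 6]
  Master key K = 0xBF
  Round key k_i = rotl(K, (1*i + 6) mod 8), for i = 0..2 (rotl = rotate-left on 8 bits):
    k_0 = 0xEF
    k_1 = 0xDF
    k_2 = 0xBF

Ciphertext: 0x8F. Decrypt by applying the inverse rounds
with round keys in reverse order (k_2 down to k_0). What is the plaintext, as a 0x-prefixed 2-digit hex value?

0x9D

s_0 = ciphertext = 0x8F
s_1 = InvRound(s_0, k_2) = 0xF3
s_2 = InvRound(s_1, k_1) = 0xA0
s_3 = InvRound(s_2, k_0) = 0x9D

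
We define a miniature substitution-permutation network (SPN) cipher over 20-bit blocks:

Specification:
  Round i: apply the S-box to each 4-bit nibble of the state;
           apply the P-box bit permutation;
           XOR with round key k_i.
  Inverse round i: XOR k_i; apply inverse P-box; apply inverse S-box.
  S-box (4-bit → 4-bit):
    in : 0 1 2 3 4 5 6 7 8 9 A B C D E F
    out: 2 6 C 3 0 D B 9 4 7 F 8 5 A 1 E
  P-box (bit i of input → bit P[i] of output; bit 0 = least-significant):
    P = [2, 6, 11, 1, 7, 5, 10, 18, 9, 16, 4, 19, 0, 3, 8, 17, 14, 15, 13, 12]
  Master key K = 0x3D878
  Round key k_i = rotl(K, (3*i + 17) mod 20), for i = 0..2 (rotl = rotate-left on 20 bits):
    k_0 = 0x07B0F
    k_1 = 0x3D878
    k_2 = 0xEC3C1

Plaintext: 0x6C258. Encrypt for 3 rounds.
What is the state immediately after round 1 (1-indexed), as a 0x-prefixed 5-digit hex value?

0xCA69E

s_0 = plaintext = 0x6C258
s_1 = Round(s_0, k_0) = 0xCA69E
s_2 = Round(s_1, k_1) = 0x8BFD5
s_3 = Round(s_2, k_2) = 0x1EBF7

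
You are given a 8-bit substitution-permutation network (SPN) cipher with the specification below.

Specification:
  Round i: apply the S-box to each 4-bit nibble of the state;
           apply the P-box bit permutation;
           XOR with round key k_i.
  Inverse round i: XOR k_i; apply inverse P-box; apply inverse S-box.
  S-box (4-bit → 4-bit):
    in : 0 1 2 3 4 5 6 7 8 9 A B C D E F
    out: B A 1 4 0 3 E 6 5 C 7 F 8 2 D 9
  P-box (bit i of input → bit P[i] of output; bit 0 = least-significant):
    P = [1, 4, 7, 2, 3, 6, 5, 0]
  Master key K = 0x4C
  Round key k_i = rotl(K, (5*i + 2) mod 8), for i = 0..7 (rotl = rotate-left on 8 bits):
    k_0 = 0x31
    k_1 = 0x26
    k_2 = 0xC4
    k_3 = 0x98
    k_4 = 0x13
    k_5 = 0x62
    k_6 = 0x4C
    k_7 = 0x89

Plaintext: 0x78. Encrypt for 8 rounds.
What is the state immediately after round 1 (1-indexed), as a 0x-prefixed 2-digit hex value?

0xD3

s_0 = plaintext = 0x78
s_1 = Round(s_0, k_0) = 0xD3
s_2 = Round(s_1, k_1) = 0xE6
s_3 = Round(s_2, k_2) = 0x79
s_4 = Round(s_3, k_3) = 0x7C
s_5 = Round(s_4, k_4) = 0x77
s_6 = Round(s_5, k_5) = 0x92
s_7 = Round(s_6, k_6) = 0x6F
s_8 = Round(s_7, k_7) = 0xEE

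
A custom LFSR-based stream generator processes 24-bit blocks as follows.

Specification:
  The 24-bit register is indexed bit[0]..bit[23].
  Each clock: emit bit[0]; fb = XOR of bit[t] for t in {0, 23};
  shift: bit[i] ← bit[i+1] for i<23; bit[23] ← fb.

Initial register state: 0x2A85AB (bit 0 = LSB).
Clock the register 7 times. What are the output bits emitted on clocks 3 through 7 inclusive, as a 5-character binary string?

reg_0 = 0x2A85AB
clock 1: out=1, reg = 0x9542D5
clock 2: out=1, reg = 0x4AA16A
clock 3: out=0, reg = 0x2550B5
clock 4: out=1, reg = 0x92A85A
clock 5: out=0, reg = 0xC9542D
clock 6: out=1, reg = 0x64AA16
clock 7: out=0, reg = 0x32550B

01010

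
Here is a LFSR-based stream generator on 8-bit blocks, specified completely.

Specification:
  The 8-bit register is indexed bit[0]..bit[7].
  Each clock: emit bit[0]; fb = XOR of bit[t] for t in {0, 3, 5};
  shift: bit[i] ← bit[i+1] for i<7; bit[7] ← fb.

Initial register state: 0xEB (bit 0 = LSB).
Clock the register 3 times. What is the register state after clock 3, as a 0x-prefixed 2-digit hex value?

reg_0 = 0xEB
clock 1: out=1, reg = 0xF5
clock 2: out=1, reg = 0x7A
clock 3: out=0, reg = 0x3D

0x3D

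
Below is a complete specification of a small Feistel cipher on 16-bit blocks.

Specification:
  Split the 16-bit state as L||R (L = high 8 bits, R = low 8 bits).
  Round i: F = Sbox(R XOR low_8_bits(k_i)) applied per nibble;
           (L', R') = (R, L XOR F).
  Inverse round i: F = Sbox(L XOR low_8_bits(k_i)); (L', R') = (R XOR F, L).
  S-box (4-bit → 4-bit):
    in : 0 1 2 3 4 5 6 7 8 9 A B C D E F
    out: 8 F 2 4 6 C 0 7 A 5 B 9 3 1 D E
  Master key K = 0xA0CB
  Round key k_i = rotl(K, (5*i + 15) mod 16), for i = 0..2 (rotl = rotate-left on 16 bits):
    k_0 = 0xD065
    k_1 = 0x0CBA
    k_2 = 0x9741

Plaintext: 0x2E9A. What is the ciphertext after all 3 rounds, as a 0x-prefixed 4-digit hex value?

0xE178

s_0 = plaintext = 0x2E9A
s_1 = Round(s_0, k_0) = 0x9AC0
s_2 = Round(s_1, k_1) = 0xC0E1
s_3 = Round(s_2, k_2) = 0xE178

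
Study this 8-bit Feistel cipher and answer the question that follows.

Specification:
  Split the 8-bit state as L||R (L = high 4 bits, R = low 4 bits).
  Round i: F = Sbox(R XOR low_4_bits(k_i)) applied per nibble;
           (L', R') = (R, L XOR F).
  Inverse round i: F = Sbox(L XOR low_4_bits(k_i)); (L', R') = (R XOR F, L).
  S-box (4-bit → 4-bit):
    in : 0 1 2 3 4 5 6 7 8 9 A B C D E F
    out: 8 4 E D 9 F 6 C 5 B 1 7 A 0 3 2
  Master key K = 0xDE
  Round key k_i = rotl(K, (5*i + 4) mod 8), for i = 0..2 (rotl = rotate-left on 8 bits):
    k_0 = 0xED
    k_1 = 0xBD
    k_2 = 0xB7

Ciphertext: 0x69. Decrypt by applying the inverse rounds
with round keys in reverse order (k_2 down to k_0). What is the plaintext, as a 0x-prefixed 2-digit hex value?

s_0 = ciphertext = 0x69
s_1 = InvRound(s_0, k_2) = 0xD6
s_2 = InvRound(s_1, k_1) = 0xED
s_3 = InvRound(s_2, k_0) = 0x0E

0x0E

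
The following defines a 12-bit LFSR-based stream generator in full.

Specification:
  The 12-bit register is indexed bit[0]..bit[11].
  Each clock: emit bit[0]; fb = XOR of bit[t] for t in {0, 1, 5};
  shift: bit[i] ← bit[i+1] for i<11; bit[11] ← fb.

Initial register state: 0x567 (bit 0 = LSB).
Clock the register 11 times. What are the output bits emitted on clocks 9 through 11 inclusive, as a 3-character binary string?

101

reg_0 = 0x567
clock 1: out=1, reg = 0xAB3
clock 2: out=1, reg = 0xD59
clock 3: out=1, reg = 0xEAC
clock 4: out=0, reg = 0xF56
clock 5: out=0, reg = 0xFAB
clock 6: out=1, reg = 0xFD5
clock 7: out=1, reg = 0xFEA
clock 8: out=0, reg = 0x7F5
clock 9: out=1, reg = 0x3FA
clock 10: out=0, reg = 0x1FD
clock 11: out=1, reg = 0x0FE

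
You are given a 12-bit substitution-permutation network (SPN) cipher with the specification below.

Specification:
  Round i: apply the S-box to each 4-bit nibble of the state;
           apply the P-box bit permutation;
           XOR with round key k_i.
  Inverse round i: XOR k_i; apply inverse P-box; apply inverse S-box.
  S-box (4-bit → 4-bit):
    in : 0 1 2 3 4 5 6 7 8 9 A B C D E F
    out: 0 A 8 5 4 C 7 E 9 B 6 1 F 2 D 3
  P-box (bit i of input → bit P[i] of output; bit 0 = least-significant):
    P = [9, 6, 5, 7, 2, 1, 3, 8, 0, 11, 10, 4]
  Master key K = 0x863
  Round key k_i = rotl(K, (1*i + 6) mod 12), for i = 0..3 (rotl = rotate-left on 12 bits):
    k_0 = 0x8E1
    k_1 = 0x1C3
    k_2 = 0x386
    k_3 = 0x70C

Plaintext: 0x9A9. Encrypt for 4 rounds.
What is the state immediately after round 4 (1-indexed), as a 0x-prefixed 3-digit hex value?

s_0 = plaintext = 0x9A9
s_1 = Round(s_0, k_0) = 0x23A
s_2 = Round(s_1, k_1) = 0x1BF
s_3 = Round(s_2, k_2) = 0x9D2
s_4 = Round(s_3, k_3) = 0xF9F

0xF9F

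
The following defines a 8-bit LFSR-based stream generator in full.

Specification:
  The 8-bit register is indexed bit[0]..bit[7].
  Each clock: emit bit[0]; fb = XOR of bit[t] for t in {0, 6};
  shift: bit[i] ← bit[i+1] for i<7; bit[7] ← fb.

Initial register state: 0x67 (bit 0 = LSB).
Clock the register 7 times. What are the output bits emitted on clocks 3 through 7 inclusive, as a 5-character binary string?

10011

reg_0 = 0x67
clock 1: out=1, reg = 0x33
clock 2: out=1, reg = 0x99
clock 3: out=1, reg = 0xCC
clock 4: out=0, reg = 0xE6
clock 5: out=0, reg = 0xF3
clock 6: out=1, reg = 0x79
clock 7: out=1, reg = 0x3C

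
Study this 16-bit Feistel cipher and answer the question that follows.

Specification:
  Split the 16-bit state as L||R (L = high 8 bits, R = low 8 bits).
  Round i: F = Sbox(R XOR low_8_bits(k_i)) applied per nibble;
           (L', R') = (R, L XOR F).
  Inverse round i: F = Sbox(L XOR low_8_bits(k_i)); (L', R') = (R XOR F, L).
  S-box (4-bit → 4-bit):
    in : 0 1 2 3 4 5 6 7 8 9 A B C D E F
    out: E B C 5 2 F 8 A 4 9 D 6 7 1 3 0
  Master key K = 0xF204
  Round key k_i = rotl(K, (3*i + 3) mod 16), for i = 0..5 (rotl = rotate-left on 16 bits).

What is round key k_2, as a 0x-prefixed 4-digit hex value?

K = 0xF204
k_0 = rotl(K, (3*0+3) mod 16) = rotl(K, 3) = 0x9027
k_1 = rotl(K, (3*1+3) mod 16) = rotl(K, 6) = 0x813C
k_2 = rotl(K, (3*2+3) mod 16) = rotl(K, 9) = 0x09E4

0x09E4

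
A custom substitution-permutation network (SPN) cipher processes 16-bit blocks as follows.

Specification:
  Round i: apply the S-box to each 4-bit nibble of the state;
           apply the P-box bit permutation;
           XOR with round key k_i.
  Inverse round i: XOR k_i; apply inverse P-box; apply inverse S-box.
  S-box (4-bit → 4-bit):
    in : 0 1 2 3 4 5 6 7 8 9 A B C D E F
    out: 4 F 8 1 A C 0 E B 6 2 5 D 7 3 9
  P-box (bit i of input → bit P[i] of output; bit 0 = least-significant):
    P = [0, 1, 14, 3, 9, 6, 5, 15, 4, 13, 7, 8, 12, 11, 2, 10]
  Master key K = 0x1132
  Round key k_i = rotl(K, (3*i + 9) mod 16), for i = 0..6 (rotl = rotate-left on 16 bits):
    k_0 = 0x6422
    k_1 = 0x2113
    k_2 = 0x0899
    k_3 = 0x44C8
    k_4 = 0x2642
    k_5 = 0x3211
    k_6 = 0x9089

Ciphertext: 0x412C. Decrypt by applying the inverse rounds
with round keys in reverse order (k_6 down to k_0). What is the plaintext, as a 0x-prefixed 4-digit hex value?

0xB8C9

s_0 = ciphertext = 0x412C
s_1 = InvRound(s_0, k_6) = 0xB55B
s_2 = InvRound(s_1, k_5) = 0x2284
s_3 = InvRound(s_2, k_4) = 0x50AA
s_4 = InvRound(s_3, k_3) = 0xF69A
s_5 = InvRound(s_4, k_2) = 0x8AFD
s_6 = InvRound(s_5, k_1) = 0x9714
s_7 = InvRound(s_6, k_0) = 0xB8C9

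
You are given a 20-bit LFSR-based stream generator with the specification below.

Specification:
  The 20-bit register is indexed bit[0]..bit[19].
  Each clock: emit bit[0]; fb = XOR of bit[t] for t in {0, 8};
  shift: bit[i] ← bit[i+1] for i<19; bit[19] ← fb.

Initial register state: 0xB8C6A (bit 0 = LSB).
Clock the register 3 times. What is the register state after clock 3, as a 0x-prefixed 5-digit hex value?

reg_0 = 0xB8C6A
clock 1: out=0, reg = 0x5C635
clock 2: out=1, reg = 0xAE31A
clock 3: out=0, reg = 0xD718D

0xD718D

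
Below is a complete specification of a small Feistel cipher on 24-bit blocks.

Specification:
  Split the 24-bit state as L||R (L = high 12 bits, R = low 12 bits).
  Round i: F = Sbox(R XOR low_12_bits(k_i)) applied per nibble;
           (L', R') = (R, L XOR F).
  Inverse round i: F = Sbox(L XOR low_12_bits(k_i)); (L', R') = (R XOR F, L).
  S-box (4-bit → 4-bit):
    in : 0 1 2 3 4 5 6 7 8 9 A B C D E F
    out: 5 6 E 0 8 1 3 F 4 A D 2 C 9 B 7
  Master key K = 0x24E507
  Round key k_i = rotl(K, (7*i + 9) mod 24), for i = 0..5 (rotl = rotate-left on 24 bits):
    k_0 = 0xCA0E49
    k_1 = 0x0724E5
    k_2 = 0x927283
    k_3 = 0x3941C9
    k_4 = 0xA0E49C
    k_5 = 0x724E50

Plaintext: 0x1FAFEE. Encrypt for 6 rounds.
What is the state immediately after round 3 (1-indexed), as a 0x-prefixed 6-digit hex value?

0xF2BEF1

s_0 = plaintext = 0x1FAFEE
s_1 = Round(s_0, k_0) = 0xFEE725
s_2 = Round(s_1, k_1) = 0x725F2B
s_3 = Round(s_2, k_2) = 0xF2BEF1
s_4 = Round(s_3, k_3) = 0xEF182F
s_5 = Round(s_4, k_4) = 0x82F2D1
s_6 = Round(s_5, k_5) = 0x2D1469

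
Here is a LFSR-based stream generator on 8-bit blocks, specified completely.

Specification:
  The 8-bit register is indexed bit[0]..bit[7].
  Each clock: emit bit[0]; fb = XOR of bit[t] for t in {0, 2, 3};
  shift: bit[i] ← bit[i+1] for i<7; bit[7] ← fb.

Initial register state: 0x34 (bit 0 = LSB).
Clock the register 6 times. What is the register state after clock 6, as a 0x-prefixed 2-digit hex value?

0x7C

reg_0 = 0x34
clock 1: out=0, reg = 0x9A
clock 2: out=0, reg = 0xCD
clock 3: out=1, reg = 0xE6
clock 4: out=0, reg = 0xF3
clock 5: out=1, reg = 0xF9
clock 6: out=1, reg = 0x7C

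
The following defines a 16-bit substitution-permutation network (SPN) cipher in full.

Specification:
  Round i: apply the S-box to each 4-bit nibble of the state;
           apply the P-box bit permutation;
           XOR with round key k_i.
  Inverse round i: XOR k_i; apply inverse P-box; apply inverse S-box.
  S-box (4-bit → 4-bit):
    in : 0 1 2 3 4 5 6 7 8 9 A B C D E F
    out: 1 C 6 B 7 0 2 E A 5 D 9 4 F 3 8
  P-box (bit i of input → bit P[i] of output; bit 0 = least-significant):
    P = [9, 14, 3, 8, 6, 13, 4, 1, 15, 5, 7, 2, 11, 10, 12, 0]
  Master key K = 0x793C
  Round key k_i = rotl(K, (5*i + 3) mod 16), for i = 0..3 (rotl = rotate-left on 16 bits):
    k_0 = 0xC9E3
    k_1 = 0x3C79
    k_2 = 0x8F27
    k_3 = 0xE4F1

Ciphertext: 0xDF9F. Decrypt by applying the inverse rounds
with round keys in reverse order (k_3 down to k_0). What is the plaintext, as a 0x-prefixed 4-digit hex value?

0x924B

s_0 = ciphertext = 0xDF9F
s_1 = InvRound(s_0, k_3) = 0x983A
s_2 = InvRound(s_1, k_2) = 0x7FCA
s_3 = InvRound(s_2, k_1) = 0xF213
s_4 = InvRound(s_3, k_0) = 0x924B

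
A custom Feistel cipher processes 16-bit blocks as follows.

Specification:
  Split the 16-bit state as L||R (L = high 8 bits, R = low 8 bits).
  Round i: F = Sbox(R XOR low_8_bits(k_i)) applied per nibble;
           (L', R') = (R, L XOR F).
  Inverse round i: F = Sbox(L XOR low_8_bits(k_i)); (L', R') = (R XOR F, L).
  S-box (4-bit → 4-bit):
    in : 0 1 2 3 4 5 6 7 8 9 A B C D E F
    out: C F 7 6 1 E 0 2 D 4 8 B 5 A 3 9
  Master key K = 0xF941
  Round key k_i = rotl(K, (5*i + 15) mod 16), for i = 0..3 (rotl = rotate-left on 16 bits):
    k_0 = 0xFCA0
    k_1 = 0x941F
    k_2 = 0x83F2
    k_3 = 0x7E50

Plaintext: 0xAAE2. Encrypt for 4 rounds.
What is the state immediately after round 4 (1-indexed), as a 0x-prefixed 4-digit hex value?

s_0 = plaintext = 0xAAE2
s_1 = Round(s_0, k_0) = 0xE2BD
s_2 = Round(s_1, k_1) = 0xBD65
s_3 = Round(s_2, k_2) = 0x65FF
s_4 = Round(s_3, k_3) = 0xFFEC

0xFFEC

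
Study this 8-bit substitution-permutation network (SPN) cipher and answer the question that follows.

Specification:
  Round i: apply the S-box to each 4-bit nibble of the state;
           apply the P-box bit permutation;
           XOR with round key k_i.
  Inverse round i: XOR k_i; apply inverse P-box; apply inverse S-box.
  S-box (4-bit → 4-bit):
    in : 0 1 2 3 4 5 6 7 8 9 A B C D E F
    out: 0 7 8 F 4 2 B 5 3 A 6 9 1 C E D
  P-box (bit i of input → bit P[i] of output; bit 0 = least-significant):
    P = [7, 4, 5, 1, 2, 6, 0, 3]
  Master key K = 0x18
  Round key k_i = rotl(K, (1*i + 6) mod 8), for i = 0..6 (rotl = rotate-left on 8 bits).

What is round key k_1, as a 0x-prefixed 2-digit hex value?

0x0C

K = 0x18
k_0 = rotl(K, (1*0+6) mod 8) = rotl(K, 6) = 0x06
k_1 = rotl(K, (1*1+6) mod 8) = rotl(K, 7) = 0x0C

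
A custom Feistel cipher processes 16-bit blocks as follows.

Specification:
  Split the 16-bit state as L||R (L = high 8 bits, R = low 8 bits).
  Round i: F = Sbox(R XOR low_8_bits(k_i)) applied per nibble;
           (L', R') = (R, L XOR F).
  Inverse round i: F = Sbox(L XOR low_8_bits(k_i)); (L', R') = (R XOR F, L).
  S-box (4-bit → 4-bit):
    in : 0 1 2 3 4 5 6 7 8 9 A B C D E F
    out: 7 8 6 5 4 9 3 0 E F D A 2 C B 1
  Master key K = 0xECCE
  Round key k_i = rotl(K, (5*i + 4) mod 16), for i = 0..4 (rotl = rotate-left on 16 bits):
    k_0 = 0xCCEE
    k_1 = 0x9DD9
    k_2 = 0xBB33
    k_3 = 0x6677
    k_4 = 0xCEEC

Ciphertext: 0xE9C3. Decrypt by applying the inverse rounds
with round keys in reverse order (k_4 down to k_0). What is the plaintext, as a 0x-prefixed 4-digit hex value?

0xCBC2

s_0 = ciphertext = 0xE9C3
s_1 = InvRound(s_0, k_4) = 0xBAE9
s_2 = InvRound(s_1, k_3) = 0xC5BA
s_3 = InvRound(s_2, k_2) = 0xA9C5
s_4 = InvRound(s_3, k_1) = 0xC2A9
s_5 = InvRound(s_4, k_0) = 0xCBC2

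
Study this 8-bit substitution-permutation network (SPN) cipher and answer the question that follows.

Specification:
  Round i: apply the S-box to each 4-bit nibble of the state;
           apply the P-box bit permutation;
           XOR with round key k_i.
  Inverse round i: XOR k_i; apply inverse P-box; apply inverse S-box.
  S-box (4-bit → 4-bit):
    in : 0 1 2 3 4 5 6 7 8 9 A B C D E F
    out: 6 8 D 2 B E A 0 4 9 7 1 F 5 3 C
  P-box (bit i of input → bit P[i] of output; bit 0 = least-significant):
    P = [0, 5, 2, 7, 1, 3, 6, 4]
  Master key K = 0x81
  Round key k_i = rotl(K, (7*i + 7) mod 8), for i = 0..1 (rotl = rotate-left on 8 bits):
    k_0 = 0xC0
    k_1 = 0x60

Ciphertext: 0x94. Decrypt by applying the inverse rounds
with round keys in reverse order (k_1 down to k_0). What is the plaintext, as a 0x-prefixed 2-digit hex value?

0x1A

s_0 = ciphertext = 0x94
s_1 = InvRound(s_0, k_1) = 0xF5
s_2 = InvRound(s_1, k_0) = 0x1A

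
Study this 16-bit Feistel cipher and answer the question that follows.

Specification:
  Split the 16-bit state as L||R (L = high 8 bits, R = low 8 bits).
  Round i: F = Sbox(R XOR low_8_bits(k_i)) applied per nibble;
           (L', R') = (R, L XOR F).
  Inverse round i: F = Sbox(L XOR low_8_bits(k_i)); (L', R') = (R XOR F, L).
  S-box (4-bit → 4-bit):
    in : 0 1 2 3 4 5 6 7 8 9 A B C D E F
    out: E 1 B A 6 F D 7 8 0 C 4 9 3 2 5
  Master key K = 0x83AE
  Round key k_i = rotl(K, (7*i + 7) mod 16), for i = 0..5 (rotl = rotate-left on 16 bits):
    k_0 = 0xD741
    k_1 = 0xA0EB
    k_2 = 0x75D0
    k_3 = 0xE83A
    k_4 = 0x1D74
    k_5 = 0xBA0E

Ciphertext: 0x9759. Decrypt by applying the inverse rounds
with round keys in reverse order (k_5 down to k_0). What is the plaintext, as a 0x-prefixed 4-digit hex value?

0x22DF

s_0 = ciphertext = 0x9759
s_1 = InvRound(s_0, k_5) = 0x5997
s_2 = InvRound(s_1, k_4) = 0x2459
s_3 = InvRound(s_2, k_3) = 0x4B24
s_4 = InvRound(s_3, k_2) = 0x204B
s_5 = InvRound(s_4, k_1) = 0xDF20
s_6 = InvRound(s_5, k_0) = 0x22DF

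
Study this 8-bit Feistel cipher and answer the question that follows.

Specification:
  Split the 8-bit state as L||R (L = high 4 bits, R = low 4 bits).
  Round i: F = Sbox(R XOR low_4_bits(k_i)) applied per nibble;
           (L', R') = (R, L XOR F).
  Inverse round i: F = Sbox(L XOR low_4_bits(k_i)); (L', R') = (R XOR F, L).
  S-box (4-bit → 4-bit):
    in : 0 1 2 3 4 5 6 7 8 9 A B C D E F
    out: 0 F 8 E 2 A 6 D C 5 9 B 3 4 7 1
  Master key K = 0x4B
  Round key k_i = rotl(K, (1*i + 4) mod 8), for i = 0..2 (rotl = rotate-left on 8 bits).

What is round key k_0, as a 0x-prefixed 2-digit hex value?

K = 0x4B
k_0 = rotl(K, (1*0+4) mod 8) = rotl(K, 4) = 0xB4

0xB4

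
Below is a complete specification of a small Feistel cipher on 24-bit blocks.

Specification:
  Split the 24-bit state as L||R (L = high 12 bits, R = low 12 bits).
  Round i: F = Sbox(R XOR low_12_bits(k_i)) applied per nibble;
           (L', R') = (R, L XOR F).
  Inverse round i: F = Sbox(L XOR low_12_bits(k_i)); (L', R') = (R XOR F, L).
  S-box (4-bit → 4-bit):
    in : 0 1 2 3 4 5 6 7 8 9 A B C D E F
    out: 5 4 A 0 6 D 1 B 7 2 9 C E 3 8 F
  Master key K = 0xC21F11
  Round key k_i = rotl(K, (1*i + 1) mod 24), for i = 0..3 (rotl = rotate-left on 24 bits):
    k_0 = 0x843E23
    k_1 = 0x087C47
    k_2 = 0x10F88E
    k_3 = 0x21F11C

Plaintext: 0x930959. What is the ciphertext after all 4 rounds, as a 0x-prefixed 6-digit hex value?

s_0 = plaintext = 0x930959
s_1 = Round(s_0, k_0) = 0x959289
s_2 = Round(s_1, k_1) = 0x2891B1
s_3 = Round(s_2, k_2) = 0x1B1086
s_4 = Round(s_3, k_3) = 0x086598

0x086598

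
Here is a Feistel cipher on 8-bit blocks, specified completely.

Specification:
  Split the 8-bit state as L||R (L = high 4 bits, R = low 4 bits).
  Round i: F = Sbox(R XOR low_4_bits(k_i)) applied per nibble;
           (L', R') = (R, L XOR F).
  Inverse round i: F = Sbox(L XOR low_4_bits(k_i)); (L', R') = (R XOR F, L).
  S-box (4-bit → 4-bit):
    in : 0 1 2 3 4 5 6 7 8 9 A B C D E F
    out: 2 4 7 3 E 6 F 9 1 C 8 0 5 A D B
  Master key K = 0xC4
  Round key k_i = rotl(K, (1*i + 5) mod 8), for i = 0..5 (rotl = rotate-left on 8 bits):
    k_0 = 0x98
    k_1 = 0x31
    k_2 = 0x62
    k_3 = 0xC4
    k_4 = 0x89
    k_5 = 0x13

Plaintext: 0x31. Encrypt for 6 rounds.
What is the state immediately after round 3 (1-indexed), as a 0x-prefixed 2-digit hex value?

s_0 = plaintext = 0x31
s_1 = Round(s_0, k_0) = 0x1F
s_2 = Round(s_1, k_1) = 0xFC
s_3 = Round(s_2, k_2) = 0xC2
s_4 = Round(s_3, k_3) = 0x23
s_5 = Round(s_4, k_4) = 0x3A
s_6 = Round(s_5, k_5) = 0xAF

0xC2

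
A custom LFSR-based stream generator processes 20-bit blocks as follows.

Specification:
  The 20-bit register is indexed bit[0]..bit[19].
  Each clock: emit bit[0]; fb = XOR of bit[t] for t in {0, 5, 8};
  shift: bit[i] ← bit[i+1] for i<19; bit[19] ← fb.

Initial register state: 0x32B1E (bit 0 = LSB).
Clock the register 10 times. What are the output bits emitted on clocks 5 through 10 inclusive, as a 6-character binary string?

100011

reg_0 = 0x32B1E
clock 1: out=0, reg = 0x9958F
clock 2: out=1, reg = 0x4CAC7
clock 3: out=1, reg = 0xA6563
clock 4: out=1, reg = 0xD32B1
clock 5: out=1, reg = 0x69958
clock 6: out=0, reg = 0xB4CAC
clock 7: out=0, reg = 0xDA656
clock 8: out=0, reg = 0x6D32B
clock 9: out=1, reg = 0xB6995
clock 10: out=1, reg = 0x5B4CA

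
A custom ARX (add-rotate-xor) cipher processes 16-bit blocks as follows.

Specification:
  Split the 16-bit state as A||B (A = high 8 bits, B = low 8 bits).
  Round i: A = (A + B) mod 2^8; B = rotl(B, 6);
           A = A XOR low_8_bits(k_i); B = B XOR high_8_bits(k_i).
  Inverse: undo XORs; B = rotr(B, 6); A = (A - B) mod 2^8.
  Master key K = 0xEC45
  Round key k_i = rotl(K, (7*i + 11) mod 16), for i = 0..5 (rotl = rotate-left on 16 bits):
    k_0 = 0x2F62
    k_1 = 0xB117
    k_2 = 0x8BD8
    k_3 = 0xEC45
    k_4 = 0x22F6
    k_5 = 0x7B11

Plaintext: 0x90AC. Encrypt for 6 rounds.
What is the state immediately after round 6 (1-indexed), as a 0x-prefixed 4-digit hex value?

s_0 = plaintext = 0x90AC
s_1 = Round(s_0, k_0) = 0x5E04
s_2 = Round(s_1, k_1) = 0x75B0
s_3 = Round(s_2, k_2) = 0xFDA7
s_4 = Round(s_3, k_3) = 0xE105
s_5 = Round(s_4, k_4) = 0x1063
s_6 = Round(s_5, k_5) = 0x62A3

0x62A3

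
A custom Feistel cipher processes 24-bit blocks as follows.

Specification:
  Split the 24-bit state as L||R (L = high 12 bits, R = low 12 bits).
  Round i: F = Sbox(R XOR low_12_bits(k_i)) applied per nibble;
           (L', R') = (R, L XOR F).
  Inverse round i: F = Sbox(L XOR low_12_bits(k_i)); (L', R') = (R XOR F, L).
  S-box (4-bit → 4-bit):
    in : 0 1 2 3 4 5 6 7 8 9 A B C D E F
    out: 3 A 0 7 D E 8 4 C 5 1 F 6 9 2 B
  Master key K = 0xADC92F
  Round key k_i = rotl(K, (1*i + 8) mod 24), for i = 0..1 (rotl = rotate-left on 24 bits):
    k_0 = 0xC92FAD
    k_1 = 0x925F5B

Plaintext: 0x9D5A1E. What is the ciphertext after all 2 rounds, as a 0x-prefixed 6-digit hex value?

0x72265B

s_0 = plaintext = 0x9D5A1E
s_1 = Round(s_0, k_0) = 0xA1E722
s_2 = Round(s_1, k_1) = 0x72265B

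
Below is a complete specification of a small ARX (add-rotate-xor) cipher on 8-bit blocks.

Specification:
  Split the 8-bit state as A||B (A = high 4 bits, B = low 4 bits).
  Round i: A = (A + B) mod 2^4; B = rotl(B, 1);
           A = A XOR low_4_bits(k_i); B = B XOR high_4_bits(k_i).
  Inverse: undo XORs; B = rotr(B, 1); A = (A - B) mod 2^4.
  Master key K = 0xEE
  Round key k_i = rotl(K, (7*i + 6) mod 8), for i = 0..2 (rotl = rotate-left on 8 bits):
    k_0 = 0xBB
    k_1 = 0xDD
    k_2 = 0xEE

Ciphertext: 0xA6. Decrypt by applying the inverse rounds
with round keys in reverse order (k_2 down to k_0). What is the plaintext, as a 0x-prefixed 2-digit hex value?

0xFB

s_0 = ciphertext = 0xA6
s_1 = InvRound(s_0, k_2) = 0x04
s_2 = InvRound(s_1, k_1) = 0x1C
s_3 = InvRound(s_2, k_0) = 0xFB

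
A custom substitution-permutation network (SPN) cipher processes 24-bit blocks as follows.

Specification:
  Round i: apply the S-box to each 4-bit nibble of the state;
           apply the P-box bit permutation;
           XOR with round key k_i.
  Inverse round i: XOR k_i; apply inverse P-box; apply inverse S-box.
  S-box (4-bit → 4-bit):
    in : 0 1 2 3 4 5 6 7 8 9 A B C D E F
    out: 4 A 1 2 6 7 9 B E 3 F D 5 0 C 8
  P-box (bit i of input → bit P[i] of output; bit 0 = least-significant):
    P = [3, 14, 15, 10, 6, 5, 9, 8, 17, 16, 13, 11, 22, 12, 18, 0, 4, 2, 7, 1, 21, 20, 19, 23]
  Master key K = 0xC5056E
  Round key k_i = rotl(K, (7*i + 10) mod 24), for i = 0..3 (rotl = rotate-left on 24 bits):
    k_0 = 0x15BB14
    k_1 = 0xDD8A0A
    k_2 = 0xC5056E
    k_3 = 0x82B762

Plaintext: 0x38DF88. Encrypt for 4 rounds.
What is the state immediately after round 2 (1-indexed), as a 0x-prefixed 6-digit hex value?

s_0 = plaintext = 0x38DF88
s_1 = Round(s_0, k_0) = 0x0574B2
s_2 = Round(s_1, k_1) = 0x94B9D7
s_3 = Round(s_2, k_2) = 0xB241E3
s_4 = Round(s_3, k_3) = 0x2FEC72

0x94B9D7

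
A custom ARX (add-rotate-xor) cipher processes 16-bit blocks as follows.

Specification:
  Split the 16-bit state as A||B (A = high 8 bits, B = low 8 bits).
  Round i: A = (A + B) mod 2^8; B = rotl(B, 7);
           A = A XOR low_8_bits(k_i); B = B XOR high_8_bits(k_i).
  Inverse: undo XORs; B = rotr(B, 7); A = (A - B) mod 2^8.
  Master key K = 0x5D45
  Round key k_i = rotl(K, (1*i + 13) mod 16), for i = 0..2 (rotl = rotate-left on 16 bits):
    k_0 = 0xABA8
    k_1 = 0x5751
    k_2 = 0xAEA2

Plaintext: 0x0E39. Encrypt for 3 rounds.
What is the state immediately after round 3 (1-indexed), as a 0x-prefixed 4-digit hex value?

0xE1C8

s_0 = plaintext = 0x0E39
s_1 = Round(s_0, k_0) = 0xEF37
s_2 = Round(s_1, k_1) = 0x77CC
s_3 = Round(s_2, k_2) = 0xE1C8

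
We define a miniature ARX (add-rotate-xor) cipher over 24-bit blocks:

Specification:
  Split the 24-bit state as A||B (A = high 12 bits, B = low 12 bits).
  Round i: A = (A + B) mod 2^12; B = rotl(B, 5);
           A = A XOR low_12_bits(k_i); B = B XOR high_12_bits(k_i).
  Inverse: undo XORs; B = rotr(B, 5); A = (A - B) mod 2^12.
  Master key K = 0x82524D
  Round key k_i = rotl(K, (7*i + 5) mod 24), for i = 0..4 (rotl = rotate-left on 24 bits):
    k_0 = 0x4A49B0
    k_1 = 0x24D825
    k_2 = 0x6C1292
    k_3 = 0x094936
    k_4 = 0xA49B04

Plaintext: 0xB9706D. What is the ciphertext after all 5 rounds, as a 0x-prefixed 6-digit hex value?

0xF36B81

s_0 = plaintext = 0xB9706D
s_1 = Round(s_0, k_0) = 0x5B4904
s_2 = Round(s_1, k_1) = 0x69D2DF
s_3 = Round(s_2, k_2) = 0xBEED24
s_4 = Round(s_3, k_3) = 0x02440E
s_5 = Round(s_4, k_4) = 0xF36B81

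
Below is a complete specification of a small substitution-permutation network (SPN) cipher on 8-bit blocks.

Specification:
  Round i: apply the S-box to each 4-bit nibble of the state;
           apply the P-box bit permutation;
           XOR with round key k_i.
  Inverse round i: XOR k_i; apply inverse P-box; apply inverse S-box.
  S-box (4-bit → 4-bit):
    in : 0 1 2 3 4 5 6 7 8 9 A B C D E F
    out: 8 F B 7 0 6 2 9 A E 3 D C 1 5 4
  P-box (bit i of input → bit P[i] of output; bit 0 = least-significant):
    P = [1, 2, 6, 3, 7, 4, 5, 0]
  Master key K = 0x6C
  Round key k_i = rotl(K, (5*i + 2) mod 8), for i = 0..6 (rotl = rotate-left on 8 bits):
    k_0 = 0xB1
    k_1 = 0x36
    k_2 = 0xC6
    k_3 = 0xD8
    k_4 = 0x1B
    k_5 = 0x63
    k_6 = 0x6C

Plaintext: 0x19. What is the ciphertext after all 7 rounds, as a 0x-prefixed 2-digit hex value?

0x0E

s_0 = plaintext = 0x19
s_1 = Round(s_0, k_0) = 0x4C
s_2 = Round(s_1, k_1) = 0x7E
s_3 = Round(s_2, k_2) = 0x05
s_4 = Round(s_3, k_3) = 0x9D
s_5 = Round(s_4, k_4) = 0x28
s_6 = Round(s_5, k_5) = 0xFE
s_7 = Round(s_6, k_6) = 0x0E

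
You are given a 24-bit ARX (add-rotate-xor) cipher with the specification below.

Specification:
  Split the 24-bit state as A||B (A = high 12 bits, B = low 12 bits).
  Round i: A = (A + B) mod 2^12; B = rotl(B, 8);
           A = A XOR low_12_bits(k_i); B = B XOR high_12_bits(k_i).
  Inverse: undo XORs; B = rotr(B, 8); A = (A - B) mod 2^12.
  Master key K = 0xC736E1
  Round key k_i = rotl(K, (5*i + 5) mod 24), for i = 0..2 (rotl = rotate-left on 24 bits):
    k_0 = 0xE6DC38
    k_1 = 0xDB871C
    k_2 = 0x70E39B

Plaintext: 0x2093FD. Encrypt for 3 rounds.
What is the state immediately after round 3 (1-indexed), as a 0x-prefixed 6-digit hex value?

0x982AF6

s_0 = plaintext = 0x2093FD
s_1 = Round(s_0, k_0) = 0xA3E352
s_2 = Round(s_1, k_1) = 0xA8CF8D
s_3 = Round(s_2, k_2) = 0x982AF6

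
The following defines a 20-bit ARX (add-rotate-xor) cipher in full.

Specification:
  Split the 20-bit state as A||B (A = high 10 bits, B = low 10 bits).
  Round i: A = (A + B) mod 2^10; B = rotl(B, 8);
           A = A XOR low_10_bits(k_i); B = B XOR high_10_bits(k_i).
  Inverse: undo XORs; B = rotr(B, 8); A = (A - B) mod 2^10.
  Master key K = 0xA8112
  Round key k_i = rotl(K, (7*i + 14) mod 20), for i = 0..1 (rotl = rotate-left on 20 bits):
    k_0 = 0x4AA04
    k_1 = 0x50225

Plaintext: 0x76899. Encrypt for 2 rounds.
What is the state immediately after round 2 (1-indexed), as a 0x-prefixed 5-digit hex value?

0xA9943

s_0 = plaintext = 0x76899
s_1 = Round(s_0, k_0) = 0x1DC0C
s_2 = Round(s_1, k_1) = 0xA9943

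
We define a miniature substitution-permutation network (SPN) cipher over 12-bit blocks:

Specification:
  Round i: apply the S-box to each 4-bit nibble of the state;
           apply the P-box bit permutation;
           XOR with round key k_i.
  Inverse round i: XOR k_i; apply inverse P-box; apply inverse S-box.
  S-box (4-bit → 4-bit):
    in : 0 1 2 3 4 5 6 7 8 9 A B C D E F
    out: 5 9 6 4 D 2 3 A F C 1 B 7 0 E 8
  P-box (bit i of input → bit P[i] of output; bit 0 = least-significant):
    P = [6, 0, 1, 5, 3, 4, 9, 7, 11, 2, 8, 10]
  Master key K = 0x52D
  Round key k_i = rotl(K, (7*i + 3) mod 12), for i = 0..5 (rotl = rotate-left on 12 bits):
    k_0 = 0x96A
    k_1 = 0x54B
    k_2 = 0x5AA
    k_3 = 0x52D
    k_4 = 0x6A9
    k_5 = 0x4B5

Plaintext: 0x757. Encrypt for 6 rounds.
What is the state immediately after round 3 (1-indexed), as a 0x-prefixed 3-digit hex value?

s_0 = plaintext = 0x757
s_1 = Round(s_0, k_0) = 0xD5F
s_2 = Round(s_1, k_1) = 0x57B
s_3 = Round(s_2, k_2) = 0x55F
s_4 = Round(s_3, k_3) = 0x519
s_5 = Round(s_4, k_4) = 0x607
s_6 = Round(s_5, k_5) = 0xE98

0x55F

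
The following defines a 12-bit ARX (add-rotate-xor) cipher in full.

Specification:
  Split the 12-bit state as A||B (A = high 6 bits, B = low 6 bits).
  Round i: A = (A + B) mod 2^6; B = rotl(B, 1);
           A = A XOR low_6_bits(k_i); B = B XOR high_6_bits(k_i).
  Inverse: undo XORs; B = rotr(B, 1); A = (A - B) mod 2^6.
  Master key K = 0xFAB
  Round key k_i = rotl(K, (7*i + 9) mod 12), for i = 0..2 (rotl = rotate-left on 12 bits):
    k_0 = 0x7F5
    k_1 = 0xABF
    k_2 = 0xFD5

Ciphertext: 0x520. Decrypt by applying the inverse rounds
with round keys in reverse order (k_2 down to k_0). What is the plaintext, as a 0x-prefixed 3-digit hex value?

0x03E

s_0 = ciphertext = 0x520
s_1 = InvRound(s_0, k_2) = 0x4AF
s_2 = InvRound(s_1, k_1) = 0x2E2
s_3 = InvRound(s_2, k_0) = 0x03E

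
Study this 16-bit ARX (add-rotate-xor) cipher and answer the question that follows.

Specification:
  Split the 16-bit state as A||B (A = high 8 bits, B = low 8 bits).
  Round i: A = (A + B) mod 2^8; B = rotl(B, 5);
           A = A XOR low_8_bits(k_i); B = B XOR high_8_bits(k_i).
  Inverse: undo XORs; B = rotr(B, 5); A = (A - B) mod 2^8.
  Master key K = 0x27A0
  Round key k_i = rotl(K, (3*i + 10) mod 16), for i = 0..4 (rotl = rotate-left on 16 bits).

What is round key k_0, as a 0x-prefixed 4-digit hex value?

K = 0x27A0
k_0 = rotl(K, (3*0+10) mod 16) = rotl(K, 10) = 0x809E

0x809E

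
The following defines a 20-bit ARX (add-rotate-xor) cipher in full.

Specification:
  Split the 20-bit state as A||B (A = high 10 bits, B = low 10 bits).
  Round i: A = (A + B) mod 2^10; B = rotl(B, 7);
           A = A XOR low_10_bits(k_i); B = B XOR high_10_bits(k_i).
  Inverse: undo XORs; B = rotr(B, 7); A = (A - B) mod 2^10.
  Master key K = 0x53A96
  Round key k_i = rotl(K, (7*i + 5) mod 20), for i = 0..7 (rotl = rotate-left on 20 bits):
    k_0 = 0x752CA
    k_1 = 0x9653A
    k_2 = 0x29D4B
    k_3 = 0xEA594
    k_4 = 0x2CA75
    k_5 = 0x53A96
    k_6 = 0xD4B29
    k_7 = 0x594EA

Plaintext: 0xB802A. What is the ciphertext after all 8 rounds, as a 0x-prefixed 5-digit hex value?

s_0 = plaintext = 0xB802A
s_1 = Round(s_0, k_0) = 0x700D1
s_2 = Round(s_1, k_1) = 0xEAEC3
s_3 = Round(s_2, k_2) = 0xC957F
s_4 = Round(s_3, k_3) = 0x4C006
s_5 = Round(s_4, k_4) = 0xD0FB2
s_6 = Round(s_5, k_5) = 0x18C38
s_7 = Round(s_6, k_6) = 0xECB55
s_8 = Round(s_7, k_7) = 0xFB78F

0xFB78F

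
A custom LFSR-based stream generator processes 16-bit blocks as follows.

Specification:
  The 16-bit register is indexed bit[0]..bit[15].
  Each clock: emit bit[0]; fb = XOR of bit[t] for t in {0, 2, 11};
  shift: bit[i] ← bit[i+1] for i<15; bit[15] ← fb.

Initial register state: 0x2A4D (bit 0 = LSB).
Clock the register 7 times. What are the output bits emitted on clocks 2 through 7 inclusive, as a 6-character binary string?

reg_0 = 0x2A4D
clock 1: out=1, reg = 0x9526
clock 2: out=0, reg = 0xCA93
clock 3: out=1, reg = 0x6549
clock 4: out=1, reg = 0xB2A4
clock 5: out=0, reg = 0xD952
clock 6: out=0, reg = 0xECA9
clock 7: out=1, reg = 0x7654

011001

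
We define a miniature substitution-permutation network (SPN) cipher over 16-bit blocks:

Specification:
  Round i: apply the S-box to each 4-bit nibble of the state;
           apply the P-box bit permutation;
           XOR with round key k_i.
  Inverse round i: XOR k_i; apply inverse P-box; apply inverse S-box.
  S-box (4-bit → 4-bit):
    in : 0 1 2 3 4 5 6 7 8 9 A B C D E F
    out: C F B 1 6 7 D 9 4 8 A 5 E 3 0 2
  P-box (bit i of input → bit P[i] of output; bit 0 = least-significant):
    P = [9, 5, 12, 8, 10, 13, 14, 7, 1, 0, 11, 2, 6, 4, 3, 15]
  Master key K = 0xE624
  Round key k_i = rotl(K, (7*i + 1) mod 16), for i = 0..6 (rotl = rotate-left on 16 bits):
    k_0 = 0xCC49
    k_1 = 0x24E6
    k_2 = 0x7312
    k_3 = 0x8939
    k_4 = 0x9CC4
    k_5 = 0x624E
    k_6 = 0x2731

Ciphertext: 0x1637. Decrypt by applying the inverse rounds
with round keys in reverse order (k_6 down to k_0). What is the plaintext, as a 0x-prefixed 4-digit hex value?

s_0 = ciphertext = 0x1637
s_1 = InvRound(s_0, k_6) = 0xE7F0
s_2 = InvRound(s_1, k_5) = 0xC77A
s_3 = InvRound(s_2, k_4) = 0x4601
s_4 = InvRound(s_3, k_3) = 0xC8B2
s_5 = InvRound(s_4, k_2) = 0x98A1
s_6 = InvRound(s_5, k_1) = 0x71D8
s_7 = InvRound(s_6, k_0) = 0xA420

0xA420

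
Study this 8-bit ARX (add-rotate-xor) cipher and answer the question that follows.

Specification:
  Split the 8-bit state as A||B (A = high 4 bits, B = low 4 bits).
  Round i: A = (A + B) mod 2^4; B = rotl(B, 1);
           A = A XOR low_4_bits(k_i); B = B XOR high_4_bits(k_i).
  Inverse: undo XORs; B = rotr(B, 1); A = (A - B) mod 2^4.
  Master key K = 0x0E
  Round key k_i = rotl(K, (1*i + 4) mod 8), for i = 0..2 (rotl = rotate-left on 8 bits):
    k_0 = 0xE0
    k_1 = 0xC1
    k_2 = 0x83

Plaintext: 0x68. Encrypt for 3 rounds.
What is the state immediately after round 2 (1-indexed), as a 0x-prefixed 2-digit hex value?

0xC3

s_0 = plaintext = 0x68
s_1 = Round(s_0, k_0) = 0xEF
s_2 = Round(s_1, k_1) = 0xC3
s_3 = Round(s_2, k_2) = 0xCE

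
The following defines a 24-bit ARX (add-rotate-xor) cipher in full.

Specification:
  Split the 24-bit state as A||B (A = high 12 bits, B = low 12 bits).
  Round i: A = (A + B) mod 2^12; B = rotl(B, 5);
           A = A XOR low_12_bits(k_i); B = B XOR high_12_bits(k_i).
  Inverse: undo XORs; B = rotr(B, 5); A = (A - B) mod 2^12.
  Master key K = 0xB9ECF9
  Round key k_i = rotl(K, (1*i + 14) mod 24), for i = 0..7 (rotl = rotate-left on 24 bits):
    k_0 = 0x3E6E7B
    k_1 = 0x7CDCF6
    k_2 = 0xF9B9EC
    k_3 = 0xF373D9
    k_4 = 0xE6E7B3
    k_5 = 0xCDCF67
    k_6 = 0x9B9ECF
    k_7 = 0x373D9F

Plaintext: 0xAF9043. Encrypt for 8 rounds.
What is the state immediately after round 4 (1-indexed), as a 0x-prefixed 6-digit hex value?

s_0 = plaintext = 0xAF9043
s_1 = Round(s_0, k_0) = 0x547B86
s_2 = Round(s_1, k_1) = 0xC3B71A
s_3 = Round(s_2, k_2) = 0xAB9CD5
s_4 = Round(s_3, k_3) = 0x45758E
s_5 = Round(s_4, k_4) = 0xE56FA5
s_6 = Round(s_5, k_5) = 0x29C863
s_7 = Round(s_6, k_6) = 0x4305C9
s_8 = Round(s_7, k_7) = 0x466A58

0x45758E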